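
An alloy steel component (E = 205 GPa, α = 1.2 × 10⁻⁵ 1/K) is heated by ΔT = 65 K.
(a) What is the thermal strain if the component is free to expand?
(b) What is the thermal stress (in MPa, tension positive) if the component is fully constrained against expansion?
(a) Free thermal strain ε_th = α·ΔT = (1.2 × 10⁻⁵) × 65 = 0.00078
(b) Fully constrained, the expansion is suppressed, so σ = -E·α·ΔT. Convert E = 205 GPa = 2.05 × 10¹¹ Pa.
  σ = -(2.05 × 10¹¹) × (1.2 × 10⁻⁵) × 65 = -1.599 × 10⁸ Pa = -159.9 MPa (compressive)
Final answer: (a) ε_th = 0.00078, (b) σ = -159.9 MPa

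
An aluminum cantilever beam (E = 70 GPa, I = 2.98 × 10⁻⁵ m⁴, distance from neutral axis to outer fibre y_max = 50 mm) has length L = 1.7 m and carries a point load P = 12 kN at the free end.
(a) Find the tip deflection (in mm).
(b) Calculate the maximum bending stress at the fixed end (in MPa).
(a) Tip deflection of a cantilever with an end point load: δ = P·L^3 / (3·E·I). Convert P = 12 kN = 12000 N, E = 70 GPa = 7 × 10¹⁰ Pa.
  δ = (12000 × 1.7^3) / (3 × (7 × 10¹⁰) × (2.98 × 10⁻⁵)) = 0.009421 m = 9.421 mm
(b) Maximum bending moment at the fixed end: M = P·L = 12000 × 1.7 = 20400 N·m. Convert y_max = 50 mm = 0.05 m.
  σ = M·y_max / I = (20400 × 0.05) / (2.98 × 10⁻⁵) = 3.423 × 10⁷ Pa = 34.23 MPa
Final answer: (a) δ = 9.421 mm, (b) σ = 34.23 MPa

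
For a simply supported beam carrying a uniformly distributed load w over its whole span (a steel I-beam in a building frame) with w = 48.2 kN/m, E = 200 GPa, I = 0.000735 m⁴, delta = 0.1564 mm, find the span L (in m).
Model: a simply supported beam carrying a uniformly distributed load w over its whole span, so delta = (5·w·L^4) / (384·E·I).
Solve for L: L = ((384·delta·E·I) / (5·w))^(1/4).
Convert to SI units:
  w = 48.2 kN/m = 48200 N/m
  E = 200 GPa = 2 × 10¹¹ Pa
  delta = 0.1564 mm = 0.0001564 m
Substitute:
  L = ((384 × 0.0001564 × (2 × 10¹¹) × 0.000735) / (5 × 48200))^(1/4)
  L = 2.46 m
Final answer: L = 2.46 m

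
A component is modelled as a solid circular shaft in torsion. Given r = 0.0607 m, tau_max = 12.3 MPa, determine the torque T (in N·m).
Model: a solid circular shaft in torsion, so tau_max = (2·T) / (π·r^3).
Solve for T: T = (π·tau_max·r^3) / 2.
Convert to SI units:
  tau_max = 12.3 MPa = 1.23 × 10⁷ Pa
Substitute:
  T = (π × (1.23 × 10⁷) × 0.0607^3) / 2
  T = 4321 N·m
Final answer: T = 4321 N·m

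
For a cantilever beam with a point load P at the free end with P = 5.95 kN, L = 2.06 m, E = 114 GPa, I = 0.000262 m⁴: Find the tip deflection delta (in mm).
Model: a cantilever beam with a point load P at the free end, so delta = (P·L^3) / (3·E·I).
Convert to SI units:
  P = 5.95 kN = 5950 N
  E = 114 GPa = 1.14 × 10¹¹ Pa
Substitute:
  delta = (5950 × 2.06^3) / (3 × (1.14 × 10¹¹) × 0.000262)
  delta = 0.0005805 m
Convert: delta = 0.0005805 m = 0.5805 mm
Final answer: delta = 0.5805 mm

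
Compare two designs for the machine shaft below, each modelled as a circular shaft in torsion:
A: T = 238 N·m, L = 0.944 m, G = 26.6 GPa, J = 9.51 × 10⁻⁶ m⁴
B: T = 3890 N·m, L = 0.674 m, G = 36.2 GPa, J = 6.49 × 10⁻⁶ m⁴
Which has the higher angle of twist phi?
Model: a circular shaft in torsion, so phi = (T·L) / (G·J) (SI units).
  A: phi = (238 × 0.944) / ((2.66 × 10¹⁰) × (9.51 × 10⁻⁶)) = 0.0008882 rad = 0.05089°
  B: phi = (3890 × 0.674) / ((3.62 × 10¹⁰) × (6.49 × 10⁻⁶)) = 0.01116 rad = 0.6394°
0.6394° > 0.05089°, so B is larger.
Final answer: B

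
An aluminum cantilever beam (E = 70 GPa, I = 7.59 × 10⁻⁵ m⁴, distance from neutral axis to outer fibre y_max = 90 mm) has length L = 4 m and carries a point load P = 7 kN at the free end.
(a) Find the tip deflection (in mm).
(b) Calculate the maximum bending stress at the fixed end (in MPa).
(a) Tip deflection of a cantilever with an end point load: δ = P·L^3 / (3·E·I). Convert P = 7 kN = 7000 N, E = 70 GPa = 7 × 10¹⁰ Pa.
  δ = (7000 × 4^3) / (3 × (7 × 10¹⁰) × (7.59 × 10⁻⁵)) = 0.02811 m = 28.11 mm
(b) Maximum bending moment at the fixed end: M = P·L = 7000 × 4 = 28000 N·m. Convert y_max = 90 mm = 0.09 m.
  σ = M·y_max / I = (28000 × 0.09) / (7.59 × 10⁻⁵) = 3.32 × 10⁷ Pa = 33.2 MPa
Final answer: (a) δ = 28.11 mm, (b) σ = 33.2 MPa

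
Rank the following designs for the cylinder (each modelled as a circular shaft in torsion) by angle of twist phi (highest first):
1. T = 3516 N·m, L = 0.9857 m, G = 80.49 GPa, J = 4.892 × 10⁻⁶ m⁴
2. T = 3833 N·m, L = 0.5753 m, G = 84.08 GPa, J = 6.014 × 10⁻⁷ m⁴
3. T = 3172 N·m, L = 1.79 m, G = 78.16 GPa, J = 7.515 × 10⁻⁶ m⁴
Model: a circular shaft in torsion, so phi = (T·L) / (G·J) (SI units).
  Case 1: phi = (3516 × 0.9857) / ((8.049 × 10¹⁰) × (4.892 × 10⁻⁶)) = 0.008802 rad = 0.5043°
  Case 2: phi = (3833 × 0.5753) / ((8.408 × 10¹⁰) × (6.014 × 10⁻⁷)) = 0.04361 rad = 2.499°
  Case 3: phi = (3172 × 1.79) / ((7.816 × 10¹⁰) × (7.515 × 10⁻⁶)) = 0.009667 rad = 0.5539°
Ordering: 2.499° (case 2) > 0.5539° (case 3) > 0.5043° (case 1)
Final answer: 2, 3, 1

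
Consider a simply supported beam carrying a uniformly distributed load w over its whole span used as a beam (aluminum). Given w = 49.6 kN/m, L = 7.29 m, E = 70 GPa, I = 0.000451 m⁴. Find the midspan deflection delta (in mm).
Model: a simply supported beam carrying a uniformly distributed load w over its whole span, so delta = (5·w·L^4) / (384·E·I).
Convert to SI units:
  w = 49.6 kN/m = 49600 N/m
  E = 70 GPa = 7 × 10¹⁰ Pa
Substitute:
  delta = (5 × 49600 × 7.29^4) / (384 × (7 × 10¹⁰) × 0.000451)
  delta = 0.05778 m
Convert: delta = 0.05778 m = 57.78 mm
Final answer: delta = 57.78 mm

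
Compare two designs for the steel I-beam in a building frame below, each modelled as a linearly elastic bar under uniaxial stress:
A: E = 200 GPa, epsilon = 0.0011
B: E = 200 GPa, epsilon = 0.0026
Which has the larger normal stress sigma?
Model: a linearly elastic bar under uniaxial stress, so sigma = E·epsilon (SI units).
  A: sigma = (2 × 10¹¹) × 0.0011 = 2.2 × 10⁸ Pa = 220 MPa
  B: sigma = (2 × 10¹¹) × 0.0026 = 5.2 × 10⁸ Pa = 520 MPa
520 MPa > 220 MPa, so B is larger.
Final answer: B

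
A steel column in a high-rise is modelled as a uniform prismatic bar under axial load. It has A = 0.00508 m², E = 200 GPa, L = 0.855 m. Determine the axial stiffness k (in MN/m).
Model: a uniform prismatic bar under axial load, so k = (A·E) / L.
Convert to SI units:
  E = 200 GPa = 2 × 10¹¹ Pa
Substitute:
  k = (0.00508 × (2 × 10¹¹)) / 0.855
  k = 1.188 × 10⁹ N/m
Convert: k = 1.188 × 10⁹ N/m = 1188 MN/m
Final answer: k = 1188 MN/m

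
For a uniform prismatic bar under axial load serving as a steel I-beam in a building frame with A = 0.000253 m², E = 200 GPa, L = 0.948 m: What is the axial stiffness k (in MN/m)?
Model: a uniform prismatic bar under axial load, so k = (A·E) / L.
Convert to SI units:
  E = 200 GPa = 2 × 10¹¹ Pa
Substitute:
  k = (0.000253 × (2 × 10¹¹)) / 0.948
  k = 5.338 × 10⁷ N/m
Convert: k = 5.338 × 10⁷ N/m = 53.38 MN/m
Final answer: k = 53.38 MN/m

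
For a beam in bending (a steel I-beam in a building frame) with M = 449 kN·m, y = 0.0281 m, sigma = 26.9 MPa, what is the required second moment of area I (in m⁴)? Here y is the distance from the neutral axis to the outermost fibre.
Model: a beam in bending, so sigma = (M·y) / I.
Solve for I: I = (M·y) / sigma.
Convert to SI units:
  M = 449 kN·m = 449000 N·m
  sigma = 26.9 MPa = 2.69 × 10⁷ Pa
Substitute:
  I = (449000 × 0.0281) / (2.69 × 10⁷)
  I = 0.000469 m⁴
Final answer: I = 0.000469 m⁴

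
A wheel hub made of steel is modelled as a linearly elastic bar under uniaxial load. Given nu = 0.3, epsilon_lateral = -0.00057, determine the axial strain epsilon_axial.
Model: a linearly elastic bar under uniaxial load, so epsilon_lateral = -nu·epsilon_axial.
Solve for epsilon_axial: epsilon_axial = -epsilon_lateral / nu.
Substitute:
  epsilon_axial = -(-0.00057) / 0.3
  epsilon_axial = 0.0019
Final answer: epsilon_axial = 0.0019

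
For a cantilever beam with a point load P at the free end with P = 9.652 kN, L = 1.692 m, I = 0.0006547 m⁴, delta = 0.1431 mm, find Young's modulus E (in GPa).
Model: a cantilever beam with a point load P at the free end, so delta = (P·L^3) / (3·E·I).
Solve for E: E = (P·L^3) / (3·delta·I).
Convert to SI units:
  P = 9.652 kN = 9652 N
  delta = 0.1431 mm = 0.0001431 m
Substitute:
  E = (9652 × 1.692^3) / (3 × 0.0001431 × 0.0006547)
  E = 1.663 × 10¹¹ Pa
Convert: E = 1.663 × 10¹¹ Pa = 166.3 GPa
Final answer: E = 166.3 GPa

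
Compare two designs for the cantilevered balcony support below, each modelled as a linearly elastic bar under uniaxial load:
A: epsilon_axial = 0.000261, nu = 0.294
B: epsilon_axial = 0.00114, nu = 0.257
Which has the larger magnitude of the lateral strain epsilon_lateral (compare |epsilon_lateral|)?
Model: a linearly elastic bar under uniaxial load, so epsilon_lateral = -nu·epsilon_axial (SI units).
  A: epsilon_lateral = -(0.294 × 0.000261) = -7.673 × 10⁻⁵
  B: epsilon_lateral = -(0.257 × 0.00114) = -0.000293
|epsilon_lateral|: A = 7.673 × 10⁻⁵, B = 0.000293, so B is larger in magnitude.
Final answer: B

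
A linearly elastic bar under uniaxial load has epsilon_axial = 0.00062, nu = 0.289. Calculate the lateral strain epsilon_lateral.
Model: a linearly elastic bar under uniaxial load, so epsilon_lateral = -nu·epsilon_axial.
Substitute:
  epsilon_lateral = -(0.289 × 0.00062)
  epsilon_lateral = -0.0001792
Final answer: epsilon_lateral = -0.0001792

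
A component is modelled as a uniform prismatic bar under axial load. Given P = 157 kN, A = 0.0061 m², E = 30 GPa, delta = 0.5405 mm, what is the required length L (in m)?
Model: a uniform prismatic bar under axial load, so delta = (P·L) / (A·E).
Solve for L: L = (delta·A·E) / P.
Convert to SI units:
  P = 157 kN = 157000 N
  E = 30 GPa = 3 × 10¹⁰ Pa
  delta = 0.5405 mm = 0.0005405 m
Substitute:
  L = (0.0005405 × 0.0061 × (3 × 10¹⁰)) / 157000
  L = 0.63 m
Final answer: L = 0.63 m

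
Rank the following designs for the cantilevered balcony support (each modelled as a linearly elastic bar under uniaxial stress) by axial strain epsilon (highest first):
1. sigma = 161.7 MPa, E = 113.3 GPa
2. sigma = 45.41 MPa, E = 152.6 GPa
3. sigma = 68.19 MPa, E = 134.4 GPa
Model: a linearly elastic bar under uniaxial stress, so epsilon = sigma / E (SI units).
  Case 1: epsilon = (1.617 × 10⁸) / (1.133 × 10¹¹) = 0.001427
  Case 2: epsilon = (4.541 × 10⁷) / (1.526 × 10¹¹) = 0.0002976
  Case 3: epsilon = (6.819 × 10⁷) / (1.344 × 10¹¹) = 0.0005074
Ordering: 0.001427 (case 1) > 0.0005074 (case 3) > 0.0002976 (case 2)
Final answer: 1, 3, 2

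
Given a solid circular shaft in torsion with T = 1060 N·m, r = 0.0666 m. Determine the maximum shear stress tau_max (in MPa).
Model: a solid circular shaft in torsion, so tau_max = (2·T) / (π·r^3).
Substitute:
  tau_max = (2 × 1060) / (π × 0.0666^3)
  tau_max = 2.284 × 10⁶ Pa
Convert: tau_max = 2.284 × 10⁶ Pa = 2.284 MPa
Final answer: tau_max = 2.284 MPa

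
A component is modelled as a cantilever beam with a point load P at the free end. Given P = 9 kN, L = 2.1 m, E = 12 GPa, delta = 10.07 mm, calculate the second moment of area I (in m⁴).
Model: a cantilever beam with a point load P at the free end, so delta = (P·L^3) / (3·E·I).
Solve for I: I = (P·L^3) / (3·delta·E).
Convert to SI units:
  P = 9 kN = 9000 N
  E = 12 GPa = 1.2 × 10¹⁰ Pa
  delta = 10.07 mm = 0.01007 m
Substitute:
  I = (9000 × 2.1^3) / (3 × 0.01007 × (1.2 × 10¹⁰))
  I = 0.0002299 m⁴
Final answer: I = 0.0002299 m⁴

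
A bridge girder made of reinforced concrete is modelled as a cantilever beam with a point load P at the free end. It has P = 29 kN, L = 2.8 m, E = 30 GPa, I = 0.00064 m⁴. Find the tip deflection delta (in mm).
Model: a cantilever beam with a point load P at the free end, so delta = (P·L^3) / (3·E·I).
Convert to SI units:
  P = 29 kN = 29000 N
  E = 30 GPa = 3 × 10¹⁰ Pa
Substitute:
  delta = (29000 × 2.8^3) / (3 × (3 × 10¹⁰) × 0.00064)
  delta = 0.01105 m
Convert: delta = 0.01105 m = 11.05 mm
Final answer: delta = 11.05 mm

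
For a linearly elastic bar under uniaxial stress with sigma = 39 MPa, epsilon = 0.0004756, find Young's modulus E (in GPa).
Model: a linearly elastic bar under uniaxial stress, so epsilon = sigma / E.
Solve for E: E = sigma / epsilon.
Convert to SI units:
  sigma = 39 MPa = 3.9 × 10⁷ Pa
Substitute:
  E = (3.9 × 10⁷) / 0.0004756
  E = 8.2 × 10¹⁰ Pa
Convert: E = 8.2 × 10¹⁰ Pa = 82 GPa
Final answer: E = 82 GPa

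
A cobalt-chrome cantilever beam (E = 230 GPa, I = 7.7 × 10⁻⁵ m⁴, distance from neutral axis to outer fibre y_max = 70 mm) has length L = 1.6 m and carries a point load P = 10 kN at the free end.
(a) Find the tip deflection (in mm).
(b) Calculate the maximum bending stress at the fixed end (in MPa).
(a) Tip deflection of a cantilever with an end point load: δ = P·L^3 / (3·E·I). Convert P = 10 kN = 10000 N, E = 230 GPa = 2.3 × 10¹¹ Pa.
  δ = (10000 × 1.6^3) / (3 × (2.3 × 10¹¹) × (7.7 × 10⁻⁵)) = 0.0007709 m = 0.7709 mm
(b) Maximum bending moment at the fixed end: M = P·L = 10000 × 1.6 = 16000 N·m. Convert y_max = 70 mm = 0.07 m.
  σ = M·y_max / I = (16000 × 0.07) / (7.7 × 10⁻⁵) = 1.455 × 10⁷ Pa = 14.55 MPa
Final answer: (a) δ = 0.7709 mm, (b) σ = 14.55 MPa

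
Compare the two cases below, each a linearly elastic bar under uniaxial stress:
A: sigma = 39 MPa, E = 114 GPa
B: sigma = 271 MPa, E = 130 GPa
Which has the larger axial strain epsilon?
Model: a linearly elastic bar under uniaxial stress, so epsilon = sigma / E (SI units).
  A: epsilon = (3.9 × 10⁷) / (1.14 × 10¹¹) = 0.0003421
  B: epsilon = (2.71 × 10⁸) / (1.3 × 10¹¹) = 0.002085
0.002085 > 0.0003421, so B is larger.
Final answer: B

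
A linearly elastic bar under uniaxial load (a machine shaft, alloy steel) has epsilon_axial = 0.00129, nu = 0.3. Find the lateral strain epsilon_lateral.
Model: a linearly elastic bar under uniaxial load, so epsilon_lateral = -nu·epsilon_axial.
Substitute:
  epsilon_lateral = -(0.3 × 0.00129)
  epsilon_lateral = -0.000387
Final answer: epsilon_lateral = -0.000387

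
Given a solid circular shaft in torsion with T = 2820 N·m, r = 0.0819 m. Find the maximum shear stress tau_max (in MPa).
Model: a solid circular shaft in torsion, so tau_max = (2·T) / (π·r^3).
Substitute:
  tau_max = (2 × 2820) / (π × 0.0819^3)
  tau_max = 3.268 × 10⁶ Pa
Convert: tau_max = 3.268 × 10⁶ Pa = 3.268 MPa
Final answer: tau_max = 3.268 MPa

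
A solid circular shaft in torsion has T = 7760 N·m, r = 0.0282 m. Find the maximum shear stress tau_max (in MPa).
Model: a solid circular shaft in torsion, so tau_max = (2·T) / (π·r^3).
Substitute:
  tau_max = (2 × 7760) / (π × 0.0282^3)
  tau_max = 2.203 × 10⁸ Pa
Convert: tau_max = 2.203 × 10⁸ Pa = 220.3 MPa
Final answer: tau_max = 220.3 MPa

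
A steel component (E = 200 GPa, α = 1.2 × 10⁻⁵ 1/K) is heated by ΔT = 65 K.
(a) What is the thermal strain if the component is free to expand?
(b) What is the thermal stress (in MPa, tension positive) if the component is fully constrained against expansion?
(a) Free thermal strain ε_th = α·ΔT = (1.2 × 10⁻⁵) × 65 = 0.00078
(b) Fully constrained, the expansion is suppressed, so σ = -E·α·ΔT. Convert E = 200 GPa = 2 × 10¹¹ Pa.
  σ = -(2 × 10¹¹) × (1.2 × 10⁻⁵) × 65 = -1.56 × 10⁸ Pa = -156 MPa (compressive)
Final answer: (a) ε_th = 0.00078, (b) σ = -156 MPa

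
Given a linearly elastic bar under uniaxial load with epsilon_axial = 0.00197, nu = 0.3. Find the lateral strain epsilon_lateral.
Model: a linearly elastic bar under uniaxial load, so epsilon_lateral = -nu·epsilon_axial.
Substitute:
  epsilon_lateral = -(0.3 × 0.00197)
  epsilon_lateral = -0.000591
Final answer: epsilon_lateral = -0.000591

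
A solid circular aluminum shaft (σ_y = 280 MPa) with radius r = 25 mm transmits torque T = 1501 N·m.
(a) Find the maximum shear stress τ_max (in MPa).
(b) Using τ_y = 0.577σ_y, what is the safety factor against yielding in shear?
(a) For a solid circular shaft, τ_max = T·r/J with J = π·r^4/2, i.e. τ_max = 2·T / (π·r^3). Convert r = 25 mm = 0.025 m.
  τ_max = (2 × 1501) / (π × 0.025^3) = 6.116 × 10⁷ Pa = 61.16 MPa
(b) τ_y = 0.577 × 280 = 161.56 MPa
  SF = τ_y/τ_max = 161.56 / 61.16 = 2.642
Final answer: (a) τ_max = 61.16 MPa, (b) SF = 2.642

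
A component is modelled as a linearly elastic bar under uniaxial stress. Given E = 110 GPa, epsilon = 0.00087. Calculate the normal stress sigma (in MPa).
Model: a linearly elastic bar under uniaxial stress, so sigma = E·epsilon.
Convert to SI units:
  E = 110 GPa = 1.1 × 10¹¹ Pa
Substitute:
  sigma = (1.1 × 10¹¹) × 0.00087
  sigma = 9.57 × 10⁷ Pa
Convert: sigma = 9.57 × 10⁷ Pa = 95.7 MPa
Final answer: sigma = 95.7 MPa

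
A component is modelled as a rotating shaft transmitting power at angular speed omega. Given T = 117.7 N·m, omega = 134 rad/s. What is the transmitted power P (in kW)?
Model: a rotating shaft transmitting power at angular speed omega, so P = T·omega.
Substitute:
  P = 117.7 × 134
  P = 15770 W
Convert: P = 15770 W = 15.77 kW
Final answer: P = 15.77 kW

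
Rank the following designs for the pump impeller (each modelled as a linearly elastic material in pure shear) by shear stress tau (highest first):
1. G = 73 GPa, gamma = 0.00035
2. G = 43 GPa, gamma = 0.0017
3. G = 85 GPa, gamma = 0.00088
Model: a linearly elastic material in pure shear, so tau = G·gamma (SI units).
  Case 1: tau = (7.3 × 10¹⁰) × 0.00035 = 2.555 × 10⁷ Pa = 25.55 MPa
  Case 2: tau = (4.3 × 10¹⁰) × 0.0017 = 7.31 × 10⁷ Pa = 73.1 MPa
  Case 3: tau = (8.5 × 10¹⁰) × 0.00088 = 7.48 × 10⁷ Pa = 74.8 MPa
Ordering: 74.8 MPa (case 3) > 73.1 MPa (case 2) > 25.55 MPa (case 1)
Final answer: 3, 2, 1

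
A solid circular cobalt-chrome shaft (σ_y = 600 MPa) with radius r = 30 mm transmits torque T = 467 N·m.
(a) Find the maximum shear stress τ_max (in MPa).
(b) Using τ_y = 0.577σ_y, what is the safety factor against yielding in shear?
(a) For a solid circular shaft, τ_max = T·r/J with J = π·r^4/2, i.e. τ_max = 2·T / (π·r^3). Convert r = 30 mm = 0.03 m.
  τ_max = (2 × 467) / (π × 0.03^3) = 1.101 × 10⁷ Pa = 11.01 MPa
(b) τ_y = 0.577 × 600 = 346.2 MPa
  SF = τ_y/τ_max = 346.2 / 11.01 = 31.44
Final answer: (a) τ_max = 11.01 MPa, (b) SF = 31.44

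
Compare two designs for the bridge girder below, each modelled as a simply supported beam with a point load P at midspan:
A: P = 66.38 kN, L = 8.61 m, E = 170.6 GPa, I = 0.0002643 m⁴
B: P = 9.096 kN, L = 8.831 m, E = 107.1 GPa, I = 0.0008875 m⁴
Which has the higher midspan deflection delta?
Model: a simply supported beam with a point load P at midspan, so delta = (P·L^3) / (48·E·I) (SI units).
  A: delta = (66380 × 8.61^3) / (48 × (1.706 × 10¹¹) × 0.0002643) = 0.01958 m = 19.58 mm
  B: delta = (9096 × 8.831^3) / (48 × (1.071 × 10¹¹) × 0.0008875) = 0.001373 m = 1.373 mm
19.58 mm > 1.373 mm, so A is larger.
Final answer: A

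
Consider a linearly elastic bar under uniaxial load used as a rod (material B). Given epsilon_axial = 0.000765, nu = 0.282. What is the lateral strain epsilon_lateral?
Model: a linearly elastic bar under uniaxial load, so epsilon_lateral = -nu·epsilon_axial.
Substitute:
  epsilon_lateral = -(0.282 × 0.000765)
  epsilon_lateral = -0.0002157
Final answer: epsilon_lateral = -0.0002157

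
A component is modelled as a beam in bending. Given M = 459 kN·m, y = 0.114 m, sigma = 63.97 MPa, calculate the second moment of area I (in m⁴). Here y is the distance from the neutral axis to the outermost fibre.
Model: a beam in bending, so sigma = (M·y) / I.
Solve for I: I = (M·y) / sigma.
Convert to SI units:
  M = 459 kN·m = 459000 N·m
  sigma = 63.97 MPa = 6.397 × 10⁷ Pa
Substitute:
  I = (459000 × 0.114) / (6.397 × 10⁷)
  I = 0.000818 m⁴
Final answer: I = 0.000818 m⁴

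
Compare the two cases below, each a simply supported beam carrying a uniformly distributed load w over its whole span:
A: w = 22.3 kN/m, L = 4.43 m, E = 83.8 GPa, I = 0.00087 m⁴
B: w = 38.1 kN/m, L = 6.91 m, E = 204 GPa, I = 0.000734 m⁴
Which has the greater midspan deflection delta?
Model: a simply supported beam carrying a uniformly distributed load w over its whole span, so delta = (5·w·L^4) / (384·E·I) (SI units).
  A: delta = (5 × 22300 × 4.43^4) / (384 × (8.38 × 10¹⁰) × 0.00087) = 0.001534 m = 1.534 mm
  B: delta = (5 × 38100 × 6.91^4) / (384 × (2.04 × 10¹¹) × 0.000734) = 0.007554 m = 7.554 mm
7.554 mm > 1.534 mm, so B is larger.
Final answer: B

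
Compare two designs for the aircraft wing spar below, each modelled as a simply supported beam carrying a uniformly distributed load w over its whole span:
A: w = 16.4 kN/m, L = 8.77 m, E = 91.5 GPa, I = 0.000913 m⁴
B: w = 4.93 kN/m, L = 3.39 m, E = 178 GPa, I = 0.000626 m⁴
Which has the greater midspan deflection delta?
Model: a simply supported beam carrying a uniformly distributed load w over its whole span, so delta = (5·w·L^4) / (384·E·I) (SI units).
  A: delta = (5 × 16400 × 8.77^4) / (384 × (9.15 × 10¹⁰) × 0.000913) = 0.01512 m = 15.12 mm
  B: delta = (5 × 4930 × 3.39^4) / (384 × (1.78 × 10¹¹) × 0.000626) = 7.608 × 10⁻⁵ m = 0.07608 mm
15.12 mm > 0.07608 mm, so A is larger.
Final answer: A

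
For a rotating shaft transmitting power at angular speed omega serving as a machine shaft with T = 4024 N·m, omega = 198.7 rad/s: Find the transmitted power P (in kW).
Model: a rotating shaft transmitting power at angular speed omega, so P = T·omega.
Substitute:
  P = 4024 × 198.7
  P = 799600 W
Convert: P = 799600 W = 799.6 kW
Final answer: P = 799.6 kW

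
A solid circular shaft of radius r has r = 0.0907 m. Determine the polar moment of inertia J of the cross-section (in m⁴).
Model: a solid circular shaft of radius r, so J = (π·r^4) / 2.
Substitute:
  J = (π × 0.0907^4) / 2
  J = 0.0001063 m⁴
Final answer: J = 0.0001063 m⁴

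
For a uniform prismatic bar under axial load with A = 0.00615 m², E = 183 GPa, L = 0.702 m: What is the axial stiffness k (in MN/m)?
Model: a uniform prismatic bar under axial load, so k = (A·E) / L.
Convert to SI units:
  E = 183 GPa = 1.83 × 10¹¹ Pa
Substitute:
  k = (0.00615 × (1.83 × 10¹¹)) / 0.702
  k = 1.603 × 10⁹ N/m
Convert: k = 1.603 × 10⁹ N/m = 1603 MN/m
Final answer: k = 1603 MN/m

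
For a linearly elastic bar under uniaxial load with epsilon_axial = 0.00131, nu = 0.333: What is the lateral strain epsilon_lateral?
Model: a linearly elastic bar under uniaxial load, so epsilon_lateral = -nu·epsilon_axial.
Substitute:
  epsilon_lateral = -(0.333 × 0.00131)
  epsilon_lateral = -0.0004362
Final answer: epsilon_lateral = -0.0004362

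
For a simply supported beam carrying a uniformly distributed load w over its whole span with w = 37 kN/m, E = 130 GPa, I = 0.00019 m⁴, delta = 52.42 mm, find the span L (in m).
Model: a simply supported beam carrying a uniformly distributed load w over its whole span, so delta = (5·w·L^4) / (384·E·I).
Solve for L: L = ((384·delta·E·I) / (5·w))^(1/4).
Convert to SI units:
  w = 37 kN/m = 37000 N/m
  E = 130 GPa = 1.3 × 10¹¹ Pa
  delta = 52.42 mm = 0.05242 m
Substitute:
  L = ((384 × 0.05242 × (1.3 × 10¹¹) × 0.00019) / (5 × 37000))^(1/4)
  L = 7.2 m
Final answer: L = 7.2 m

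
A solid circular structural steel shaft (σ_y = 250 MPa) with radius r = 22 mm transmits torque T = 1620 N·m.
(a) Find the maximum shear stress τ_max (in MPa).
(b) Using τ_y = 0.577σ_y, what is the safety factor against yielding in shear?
(a) For a solid circular shaft, τ_max = T·r/J with J = π·r^4/2, i.e. τ_max = 2·T / (π·r^3). Convert r = 22 mm = 0.022 m.
  τ_max = (2 × 1620) / (π × 0.022^3) = 9.686 × 10⁷ Pa = 96.86 MPa
(b) τ_y = 0.577 × 250 = 144.25 MPa
  SF = τ_y/τ_max = 144.25 / 96.86 = 1.489
Final answer: (a) τ_max = 96.86 MPa, (b) SF = 1.489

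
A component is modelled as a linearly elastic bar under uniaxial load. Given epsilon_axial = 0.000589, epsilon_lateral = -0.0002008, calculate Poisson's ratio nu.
Model: a linearly elastic bar under uniaxial load, so epsilon_lateral = -nu·epsilon_axial.
Solve for nu: nu = -epsilon_lateral / epsilon_axial.
Substitute:
  nu = -(-0.0002008) / 0.000589
  nu = 0.3409
Final answer: nu = 0.3409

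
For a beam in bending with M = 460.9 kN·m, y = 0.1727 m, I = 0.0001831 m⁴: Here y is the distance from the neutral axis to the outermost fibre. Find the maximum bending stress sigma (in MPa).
Model: a beam in bending, so sigma = (M·y) / I.
Convert to SI units:
  M = 460.9 kN·m = 460900 N·m
Substitute:
  sigma = (460900 × 0.1727) / 0.0001831
  sigma = 4.347 × 10⁸ Pa
Convert: sigma = 4.347 × 10⁸ Pa = 434.7 MPa
Final answer: sigma = 434.7 MPa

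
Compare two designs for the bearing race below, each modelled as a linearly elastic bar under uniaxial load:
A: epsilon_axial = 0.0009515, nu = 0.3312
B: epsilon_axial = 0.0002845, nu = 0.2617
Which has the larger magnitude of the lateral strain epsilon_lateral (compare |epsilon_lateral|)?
Model: a linearly elastic bar under uniaxial load, so epsilon_lateral = -nu·epsilon_axial (SI units).
  A: epsilon_lateral = -(0.3312 × 0.0009515) = -0.0003151
  B: epsilon_lateral = -(0.2617 × 0.0002845) = -7.445 × 10⁻⁵
|epsilon_lateral|: A = 0.0003151, B = 7.445 × 10⁻⁵, so A is larger in magnitude.
Final answer: A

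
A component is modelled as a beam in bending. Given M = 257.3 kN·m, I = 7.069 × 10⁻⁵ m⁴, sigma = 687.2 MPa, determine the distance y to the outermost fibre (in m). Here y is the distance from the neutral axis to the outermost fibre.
Model: a beam in bending, so sigma = (M·y) / I.
Solve for y: y = (sigma·I) / M.
Convert to SI units:
  M = 257.3 kN·m = 257300 N·m
  sigma = 687.2 MPa = 6.872 × 10⁸ Pa
Substitute:
  y = ((6.872 × 10⁸) × (7.069 × 10⁻⁵)) / 257300
  y = 0.1888 m
Final answer: y = 0.1888 m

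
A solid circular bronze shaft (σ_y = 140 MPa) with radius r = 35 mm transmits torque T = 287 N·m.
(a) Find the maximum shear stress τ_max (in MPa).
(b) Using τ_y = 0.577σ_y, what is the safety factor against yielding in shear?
(a) For a solid circular shaft, τ_max = T·r/J with J = π·r^4/2, i.e. τ_max = 2·T / (π·r^3). Convert r = 35 mm = 0.035 m.
  τ_max = (2 × 287) / (π × 0.035^3) = 4.261 × 10⁶ Pa = 4.261 MPa
(b) τ_y = 0.577 × 140 = 80.78 MPa
  SF = τ_y/τ_max = 80.78 / 4.261 = 18.96
Final answer: (a) τ_max = 4.261 MPa, (b) SF = 18.96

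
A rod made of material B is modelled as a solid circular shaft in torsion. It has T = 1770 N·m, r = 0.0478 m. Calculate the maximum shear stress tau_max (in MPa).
Model: a solid circular shaft in torsion, so tau_max = (2·T) / (π·r^3).
Substitute:
  tau_max = (2 × 1770) / (π × 0.0478^3)
  tau_max = 1.032 × 10⁷ Pa
Convert: tau_max = 1.032 × 10⁷ Pa = 10.32 MPa
Final answer: tau_max = 10.32 MPa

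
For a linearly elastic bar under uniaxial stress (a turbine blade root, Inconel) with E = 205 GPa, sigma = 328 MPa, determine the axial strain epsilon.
Model: a linearly elastic bar under uniaxial stress, so sigma = E·epsilon.
Solve for epsilon: epsilon = sigma / E.
Convert to SI units:
  E = 205 GPa = 2.05 × 10¹¹ Pa
  sigma = 328 MPa = 3.28 × 10⁸ Pa
Substitute:
  epsilon = (3.28 × 10⁸) / (2.05 × 10¹¹)
  epsilon = 0.0016
Final answer: epsilon = 0.0016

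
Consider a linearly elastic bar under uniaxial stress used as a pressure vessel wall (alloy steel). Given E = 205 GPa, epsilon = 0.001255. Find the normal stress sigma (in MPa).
Model: a linearly elastic bar under uniaxial stress, so sigma = E·epsilon.
Convert to SI units:
  E = 205 GPa = 2.05 × 10¹¹ Pa
Substitute:
  sigma = (2.05 × 10¹¹) × 0.001255
  sigma = 2.573 × 10⁸ Pa
Convert: sigma = 2.573 × 10⁸ Pa = 257.3 MPa
Final answer: sigma = 257.3 MPa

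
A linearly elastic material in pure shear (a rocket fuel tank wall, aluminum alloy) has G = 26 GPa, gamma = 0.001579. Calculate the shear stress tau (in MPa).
Model: a linearly elastic material in pure shear, so tau = G·gamma.
Convert to SI units:
  G = 26 GPa = 2.6 × 10¹⁰ Pa
Substitute:
  tau = (2.6 × 10¹⁰) × 0.001579
  tau = 4.105 × 10⁷ Pa
Convert: tau = 4.105 × 10⁷ Pa = 41.05 MPa
Final answer: tau = 41.05 MPa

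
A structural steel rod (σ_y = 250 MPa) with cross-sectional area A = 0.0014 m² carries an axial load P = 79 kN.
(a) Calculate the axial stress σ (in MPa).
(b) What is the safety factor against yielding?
(a) Axial stress σ = P/A. Convert P = 79 kN = 79000 N.
  σ = 79000 / 0.0014 = 5.643 × 10⁷ Pa = 56.43 MPa
(b) Safety factor SF = σ_y/σ = 250 / 56.43 = 4.43
Final answer: (a) σ = 56.43 MPa, (b) SF = 4.43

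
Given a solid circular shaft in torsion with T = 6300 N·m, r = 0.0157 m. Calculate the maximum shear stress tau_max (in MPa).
Model: a solid circular shaft in torsion, so tau_max = (2·T) / (π·r^3).
Substitute:
  tau_max = (2 × 6300) / (π × 0.0157^3)
  tau_max = 1.036 × 10⁹ Pa
Convert: tau_max = 1.036 × 10⁹ Pa = 1036 MPa
Final answer: tau_max = 1036 MPa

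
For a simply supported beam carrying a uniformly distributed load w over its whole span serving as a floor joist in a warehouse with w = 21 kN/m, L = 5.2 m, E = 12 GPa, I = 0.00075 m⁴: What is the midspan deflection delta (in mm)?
Model: a simply supported beam carrying a uniformly distributed load w over its whole span, so delta = (5·w·L^4) / (384·E·I).
Convert to SI units:
  w = 21 kN/m = 21000 N/m
  E = 12 GPa = 1.2 × 10¹⁰ Pa
Substitute:
  delta = (5 × 21000 × 5.2^4) / (384 × (1.2 × 10¹⁰) × 0.00075)
  delta = 0.02221 m
Convert: delta = 0.02221 m = 22.21 mm
Final answer: delta = 22.21 mm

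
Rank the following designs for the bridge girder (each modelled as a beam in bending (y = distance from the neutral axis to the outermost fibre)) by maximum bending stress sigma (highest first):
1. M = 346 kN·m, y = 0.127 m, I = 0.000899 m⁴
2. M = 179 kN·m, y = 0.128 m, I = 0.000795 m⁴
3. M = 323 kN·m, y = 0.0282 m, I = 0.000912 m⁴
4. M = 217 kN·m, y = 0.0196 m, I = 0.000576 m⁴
Model: a beam in bending (y = distance from the neutral axis to the outermost fibre), so sigma = (M·y) / I (SI units).
  Case 1: sigma = (346000 × 0.127) / 0.000899 = 4.888 × 10⁷ Pa = 48.88 MPa
  Case 2: sigma = (179000 × 0.128) / 0.000795 = 2.882 × 10⁷ Pa = 28.82 MPa
  Case 3: sigma = (323000 × 0.0282) / 0.000912 = 9.988 × 10⁶ Pa = 9.988 MPa
  Case 4: sigma = (217000 × 0.0196) / 0.000576 = 7.384 × 10⁶ Pa = 7.384 MPa
Ordering: 48.88 MPa (case 1) > 28.82 MPa (case 2) > 9.988 MPa (case 3) > 7.384 MPa (case 4)
Final answer: 1, 2, 3, 4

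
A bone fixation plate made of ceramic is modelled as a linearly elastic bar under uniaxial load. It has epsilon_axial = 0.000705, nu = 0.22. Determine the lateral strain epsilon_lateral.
Model: a linearly elastic bar under uniaxial load, so epsilon_lateral = -nu·epsilon_axial.
Substitute:
  epsilon_lateral = -(0.22 × 0.000705)
  epsilon_lateral = -0.0001551
Final answer: epsilon_lateral = -0.0001551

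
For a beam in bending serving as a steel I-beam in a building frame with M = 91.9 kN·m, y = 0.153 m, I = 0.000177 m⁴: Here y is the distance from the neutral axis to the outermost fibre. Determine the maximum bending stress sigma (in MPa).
Model: a beam in bending, so sigma = (M·y) / I.
Convert to SI units:
  M = 91.9 kN·m = 91900 N·m
Substitute:
  sigma = (91900 × 0.153) / 0.000177
  sigma = 7.944 × 10⁷ Pa
Convert: sigma = 7.944 × 10⁷ Pa = 79.44 MPa
Final answer: sigma = 79.44 MPa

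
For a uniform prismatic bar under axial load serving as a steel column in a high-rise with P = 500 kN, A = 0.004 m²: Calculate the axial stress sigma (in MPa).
Model: a uniform prismatic bar under axial load, so sigma = P / A.
Convert to SI units:
  P = 500 kN = 500000 N
Substitute:
  sigma = 500000 / 0.004
  sigma = 1.25 × 10⁸ Pa
Convert: sigma = 1.25 × 10⁸ Pa = 125 MPa
Final answer: sigma = 125 MPa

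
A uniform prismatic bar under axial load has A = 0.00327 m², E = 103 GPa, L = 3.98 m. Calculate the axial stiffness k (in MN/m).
Model: a uniform prismatic bar under axial load, so k = (A·E) / L.
Convert to SI units:
  E = 103 GPa = 1.03 × 10¹¹ Pa
Substitute:
  k = (0.00327 × (1.03 × 10¹¹)) / 3.98
  k = 8.463 × 10⁷ N/m
Convert: k = 8.463 × 10⁷ N/m = 84.63 MN/m
Final answer: k = 84.63 MN/m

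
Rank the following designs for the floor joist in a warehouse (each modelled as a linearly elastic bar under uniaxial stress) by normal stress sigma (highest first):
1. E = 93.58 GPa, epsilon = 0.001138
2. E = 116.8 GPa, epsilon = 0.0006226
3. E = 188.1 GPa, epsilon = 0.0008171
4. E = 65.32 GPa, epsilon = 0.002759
Model: a linearly elastic bar under uniaxial stress, so sigma = E·epsilon (SI units).
  Case 1: sigma = (9.358 × 10¹⁰) × 0.001138 = 1.065 × 10⁸ Pa = 106.5 MPa
  Case 2: sigma = (1.168 × 10¹¹) × 0.0006226 = 7.272 × 10⁷ Pa = 72.72 MPa
  Case 3: sigma = (1.881 × 10¹¹) × 0.0008171 = 1.537 × 10⁸ Pa = 153.7 MPa
  Case 4: sigma = (6.532 × 10¹⁰) × 0.002759 = 1.802 × 10⁸ Pa = 180.2 MPa
Ordering: 180.2 MPa (case 4) > 153.7 MPa (case 3) > 106.5 MPa (case 1) > 72.72 MPa (case 2)
Final answer: 4, 3, 1, 2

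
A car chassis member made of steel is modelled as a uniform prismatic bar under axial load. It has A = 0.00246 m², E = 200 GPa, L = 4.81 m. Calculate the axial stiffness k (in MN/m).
Model: a uniform prismatic bar under axial load, so k = (A·E) / L.
Convert to SI units:
  E = 200 GPa = 2 × 10¹¹ Pa
Substitute:
  k = (0.00246 × (2 × 10¹¹)) / 4.81
  k = 1.023 × 10⁸ N/m
Convert: k = 1.023 × 10⁸ N/m = 102.3 MN/m
Final answer: k = 102.3 MN/m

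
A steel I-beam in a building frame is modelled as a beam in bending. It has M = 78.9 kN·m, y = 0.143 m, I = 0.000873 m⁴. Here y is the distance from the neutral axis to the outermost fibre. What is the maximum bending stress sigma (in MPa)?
Model: a beam in bending, so sigma = (M·y) / I.
Convert to SI units:
  M = 78.9 kN·m = 78900 N·m
Substitute:
  sigma = (78900 × 0.143) / 0.000873
  sigma = 1.292 × 10⁷ Pa
Convert: sigma = 1.292 × 10⁷ Pa = 12.92 MPa
Final answer: sigma = 12.92 MPa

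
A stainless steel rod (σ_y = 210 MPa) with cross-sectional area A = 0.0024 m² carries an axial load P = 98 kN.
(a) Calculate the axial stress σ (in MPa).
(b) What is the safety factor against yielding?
(a) Axial stress σ = P/A. Convert P = 98 kN = 98000 N.
  σ = 98000 / 0.0024 = 4.083 × 10⁷ Pa = 40.83 MPa
(b) Safety factor SF = σ_y/σ = 210 / 40.83 = 5.143
Final answer: (a) σ = 40.83 MPa, (b) SF = 5.143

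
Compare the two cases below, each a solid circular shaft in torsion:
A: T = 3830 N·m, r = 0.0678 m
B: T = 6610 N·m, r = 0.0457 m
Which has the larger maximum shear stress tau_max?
Model: a solid circular shaft in torsion, so tau_max = (2·T) / (π·r^3) (SI units).
  A: tau_max = (2 × 3830) / (π × 0.0678^3) = 7.823 × 10⁶ Pa = 7.823 MPa
  B: tau_max = (2 × 6610) / (π × 0.0457^3) = 4.409 × 10⁷ Pa = 44.09 MPa
44.09 MPa > 7.823 MPa, so B is larger.
Final answer: B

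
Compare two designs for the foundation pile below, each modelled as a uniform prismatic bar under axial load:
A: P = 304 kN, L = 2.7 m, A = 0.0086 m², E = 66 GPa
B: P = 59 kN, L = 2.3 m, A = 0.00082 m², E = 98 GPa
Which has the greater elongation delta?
Model: a uniform prismatic bar under axial load, so delta = (P·L) / (A·E) (SI units).
  A: delta = (304000 × 2.7) / (0.0086 × (6.6 × 10¹⁰)) = 0.001446 m = 1.446 mm
  B: delta = (59000 × 2.3) / (0.00082 × (9.8 × 10¹⁰)) = 0.001689 m = 1.689 mm
1.689 mm > 1.446 mm, so B is larger.
Final answer: B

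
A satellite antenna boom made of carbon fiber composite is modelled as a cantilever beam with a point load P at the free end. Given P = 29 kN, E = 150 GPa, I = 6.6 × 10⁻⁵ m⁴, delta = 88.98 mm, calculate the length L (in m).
Model: a cantilever beam with a point load P at the free end, so delta = (P·L^3) / (3·E·I).
Solve for L: L = ((3·delta·E·I) / P)^(1/3).
Convert to SI units:
  P = 29 kN = 29000 N
  E = 150 GPa = 1.5 × 10¹¹ Pa
  delta = 88.98 mm = 0.08898 m
Substitute:
  L = ((3 × 0.08898 × (1.5 × 10¹¹) × (6.6 × 10⁻⁵)) / 29000)^(1/3)
  L = 4.5 m
Final answer: L = 4.5 m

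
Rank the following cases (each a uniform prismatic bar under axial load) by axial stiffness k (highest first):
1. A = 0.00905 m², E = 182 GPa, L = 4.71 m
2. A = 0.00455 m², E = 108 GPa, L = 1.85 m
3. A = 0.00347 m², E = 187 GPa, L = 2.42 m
Model: a uniform prismatic bar under axial load, so k = (A·E) / L (SI units).
  Case 1: k = (0.00905 × (1.82 × 10¹¹)) / 4.71 = 3.497 × 10⁸ N/m = 349.7 MN/m
  Case 2: k = (0.00455 × (1.08 × 10¹¹)) / 1.85 = 2.656 × 10⁸ N/m = 265.6 MN/m
  Case 3: k = (0.00347 × (1.87 × 10¹¹)) / 2.42 = 2.681 × 10⁸ N/m = 268.1 MN/m
Ordering: 349.7 MN/m (case 1) > 268.1 MN/m (case 3) > 265.6 MN/m (case 2)
Final answer: 1, 3, 2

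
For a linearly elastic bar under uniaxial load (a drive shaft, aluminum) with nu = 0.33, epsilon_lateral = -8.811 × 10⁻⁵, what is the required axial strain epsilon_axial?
Model: a linearly elastic bar under uniaxial load, so epsilon_lateral = -nu·epsilon_axial.
Solve for epsilon_axial: epsilon_axial = -epsilon_lateral / nu.
Substitute:
  epsilon_axial = -(-8.811 × 10⁻⁵) / 0.33
  epsilon_axial = 0.000267
Final answer: epsilon_axial = 0.000267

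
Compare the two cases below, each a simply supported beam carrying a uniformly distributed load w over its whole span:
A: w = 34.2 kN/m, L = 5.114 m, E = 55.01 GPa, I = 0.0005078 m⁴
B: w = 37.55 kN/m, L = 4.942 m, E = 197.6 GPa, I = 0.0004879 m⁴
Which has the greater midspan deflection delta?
Model: a simply supported beam carrying a uniformly distributed load w over its whole span, so delta = (5·w·L^4) / (384·E·I) (SI units).
  A: delta = (5 × 34200 × 5.114^4) / (384 × (5.501 × 10¹⁰) × 0.0005078) = 0.0109 m = 10.9 mm
  B: delta = (5 × 37550 × 4.942^4) / (384 × (1.976 × 10¹¹) × 0.0004879) = 0.003025 m = 3.025 mm
10.9 mm > 3.025 mm, so A is larger.
Final answer: A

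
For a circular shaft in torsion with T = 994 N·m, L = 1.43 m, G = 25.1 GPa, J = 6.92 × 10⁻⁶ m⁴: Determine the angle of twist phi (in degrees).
Model: a circular shaft in torsion, so phi = (T·L) / (G·J).
Convert to SI units:
  G = 25.1 GPa = 2.51 × 10¹⁰ Pa
Substitute:
  phi = (994 × 1.43) / ((2.51 × 10¹⁰) × (6.92 × 10⁻⁶))
  phi = 0.008184 rad
Convert to degrees: phi = 0.008184 × 180/π = 0.4689°
Final answer: phi = 0.4689°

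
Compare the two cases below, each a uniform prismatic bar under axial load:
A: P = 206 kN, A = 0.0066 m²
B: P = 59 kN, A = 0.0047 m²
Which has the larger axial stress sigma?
Model: a uniform prismatic bar under axial load, so sigma = P / A (SI units).
  A: sigma = 206000 / 0.0066 = 3.121 × 10⁷ Pa = 31.21 MPa
  B: sigma = 59000 / 0.0047 = 1.255 × 10⁷ Pa = 12.55 MPa
31.21 MPa > 12.55 MPa, so A is larger.
Final answer: A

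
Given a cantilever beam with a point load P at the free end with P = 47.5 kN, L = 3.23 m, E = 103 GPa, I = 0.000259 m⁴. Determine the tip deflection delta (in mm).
Model: a cantilever beam with a point load P at the free end, so delta = (P·L^3) / (3·E·I).
Convert to SI units:
  P = 47.5 kN = 47500 N
  E = 103 GPa = 1.03 × 10¹¹ Pa
Substitute:
  delta = (47500 × 3.23^3) / (3 × (1.03 × 10¹¹) × 0.000259)
  delta = 0.02 m
Convert: delta = 0.02 m = 20 mm
Final answer: delta = 20 mm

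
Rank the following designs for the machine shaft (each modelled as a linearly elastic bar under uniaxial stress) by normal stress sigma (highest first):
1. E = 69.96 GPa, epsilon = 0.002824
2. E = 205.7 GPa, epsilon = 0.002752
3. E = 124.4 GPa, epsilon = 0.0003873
Model: a linearly elastic bar under uniaxial stress, so sigma = E·epsilon (SI units).
  Case 1: sigma = (6.996 × 10¹⁰) × 0.002824 = 1.976 × 10⁸ Pa = 197.6 MPa
  Case 2: sigma = (2.057 × 10¹¹) × 0.002752 = 5.661 × 10⁸ Pa = 566.1 MPa
  Case 3: sigma = (1.244 × 10¹¹) × 0.0003873 = 4.818 × 10⁷ Pa = 48.18 MPa
Ordering: 566.1 MPa (case 2) > 197.6 MPa (case 1) > 48.18 MPa (case 3)
Final answer: 2, 1, 3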